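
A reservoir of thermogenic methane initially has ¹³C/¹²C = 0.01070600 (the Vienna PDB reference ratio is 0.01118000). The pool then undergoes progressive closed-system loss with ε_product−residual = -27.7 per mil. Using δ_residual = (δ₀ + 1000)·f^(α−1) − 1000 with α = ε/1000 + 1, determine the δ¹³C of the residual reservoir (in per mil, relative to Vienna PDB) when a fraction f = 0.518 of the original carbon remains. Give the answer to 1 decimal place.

-24.8 per mil

δ₀ = (0.01070600/0.01118000 − 1)×1000 = (0.957603 − 1)×1000 = -42.397 per mil
α − 1 = ε/1000 = -0.0277
f^(α−1) = 0.518^(-0.0277) = 1.018388
δ_res = (-42.397 + 1000) × 1.018388 − 1000 = 975.211 − 1000 = -24.79 per mil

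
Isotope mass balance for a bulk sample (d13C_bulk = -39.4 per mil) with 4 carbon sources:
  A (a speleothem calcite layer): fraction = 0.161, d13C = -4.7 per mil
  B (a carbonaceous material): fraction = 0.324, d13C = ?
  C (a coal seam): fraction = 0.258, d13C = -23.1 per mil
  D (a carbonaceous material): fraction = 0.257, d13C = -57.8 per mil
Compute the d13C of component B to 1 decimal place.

Isotope mass balance: δ_bulk = Σ fᵢ·δᵢ.
-39.4 = 0.161×(-4.7) + 0.324×δ_B + 0.258×(-23.1) + 0.257×(-57.8)
0.324·δ_B = -39.4 − (-21.571) = -17.829
δ_B = -17.829 / 0.324 = -55.03 per mil

-55.0 per mil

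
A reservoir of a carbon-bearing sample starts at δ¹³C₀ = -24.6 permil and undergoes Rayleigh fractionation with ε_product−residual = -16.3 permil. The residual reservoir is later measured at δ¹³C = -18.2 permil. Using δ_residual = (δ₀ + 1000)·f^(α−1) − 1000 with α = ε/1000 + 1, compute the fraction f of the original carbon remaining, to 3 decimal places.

0.669

α − 1 = ε/1000 = -0.0163
(δ_res + 1000)/(δ₀ + 1000) = (-18.2 + 1000)/(-24.6 + 1000) = 981.8/975.4 = 1.006561
f = 1.006561^(1/-0.0163) = exp(ln(1.006561)/-0.0163) = exp(0.00654/-0.0163)
f = exp(-0.4012) = 0.6695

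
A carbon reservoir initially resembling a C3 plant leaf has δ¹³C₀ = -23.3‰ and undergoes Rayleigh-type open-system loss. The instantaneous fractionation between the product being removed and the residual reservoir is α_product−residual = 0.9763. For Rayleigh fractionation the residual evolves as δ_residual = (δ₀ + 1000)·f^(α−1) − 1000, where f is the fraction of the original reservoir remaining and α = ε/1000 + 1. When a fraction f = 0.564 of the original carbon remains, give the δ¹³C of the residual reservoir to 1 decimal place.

-10.0‰

Rayleigh residual: δ_res = (δ₀ + 1000)·f^(α−1) − 1000
α − 1 = -0.02370
f^(α−1) = 0.564^(-0.02370) = 1.013666
δ_res = (-23.3 + 1000) × 1.013666 − 1000 = 990.047 − 1000 = -9.95‰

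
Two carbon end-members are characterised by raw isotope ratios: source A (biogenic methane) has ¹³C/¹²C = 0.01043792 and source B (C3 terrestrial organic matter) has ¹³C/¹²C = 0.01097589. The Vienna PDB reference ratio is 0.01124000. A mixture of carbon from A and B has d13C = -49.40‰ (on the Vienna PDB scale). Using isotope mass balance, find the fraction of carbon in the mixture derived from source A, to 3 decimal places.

0.541

δ_A = (0.01043792/0.01124000 − 1)×1000 = (0.928641 − 1)×1000 = -71.359‰
δ_B = (0.01097589/0.01124000 − 1)×1000 = (0.976503 − 1)×1000 = -23.497‰
f_A = (δ_mix − δ_B)/(δ_A − δ_B) = (-49.40 − (-23.497))/(-71.359 − (-23.497))
f_A = -25.903 / -47.862 = 0.5412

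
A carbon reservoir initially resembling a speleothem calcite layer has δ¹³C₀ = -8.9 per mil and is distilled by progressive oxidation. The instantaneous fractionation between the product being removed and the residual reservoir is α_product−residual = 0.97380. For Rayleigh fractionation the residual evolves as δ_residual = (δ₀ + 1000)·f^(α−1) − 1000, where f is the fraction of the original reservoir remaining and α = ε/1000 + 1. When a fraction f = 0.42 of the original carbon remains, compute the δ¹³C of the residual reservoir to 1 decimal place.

Rayleigh residual: δ_res = (δ₀ + 1000)·f^(α−1) − 1000
α − 1 = -0.02620
f^(α−1) = 0.42^(-0.02620) = 1.022989
δ_res = (-8.9 + 1000) × 1.022989 − 1000 = 1013.884 − 1000 = 13.88 per mil

13.9 per mil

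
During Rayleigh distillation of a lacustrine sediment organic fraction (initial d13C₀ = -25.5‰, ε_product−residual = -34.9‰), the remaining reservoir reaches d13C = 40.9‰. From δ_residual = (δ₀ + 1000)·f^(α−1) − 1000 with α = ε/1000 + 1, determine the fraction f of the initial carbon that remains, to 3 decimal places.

0.151

α − 1 = ε/1000 = -0.0349
(δ_res + 1000)/(δ₀ + 1000) = (40.9 + 1000)/(-25.5 + 1000) = 1040.9/974.5 = 1.068138
f = 1.068138^(1/-0.0349) = exp(ln(1.068138)/-0.0349) = exp(0.06592/-0.0349)
f = exp(-1.8887) = 0.1513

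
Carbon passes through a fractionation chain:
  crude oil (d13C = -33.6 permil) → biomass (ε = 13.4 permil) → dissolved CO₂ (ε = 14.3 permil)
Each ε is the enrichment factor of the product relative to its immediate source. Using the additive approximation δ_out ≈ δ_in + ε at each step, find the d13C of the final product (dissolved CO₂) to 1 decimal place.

step 1: δ ≈ -33.6 + (13.4) = -20.2 permil
step 2: δ ≈ -20.2 + (14.3) = -5.9 permil

-5.9 permil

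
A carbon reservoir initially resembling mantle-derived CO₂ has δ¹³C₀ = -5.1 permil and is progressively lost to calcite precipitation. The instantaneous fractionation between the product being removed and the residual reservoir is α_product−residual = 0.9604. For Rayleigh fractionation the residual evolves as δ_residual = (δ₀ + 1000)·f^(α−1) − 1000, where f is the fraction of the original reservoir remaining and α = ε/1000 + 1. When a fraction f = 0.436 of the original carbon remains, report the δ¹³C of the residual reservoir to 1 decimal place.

28.1 permil

Rayleigh residual: δ_res = (δ₀ + 1000)·f^(α−1) − 1000
α − 1 = -0.03960
f^(α−1) = 0.436^(-0.03960) = 1.033419
δ_res = (-5.1 + 1000) × 1.033419 − 1000 = 1028.148 − 1000 = 28.15 permil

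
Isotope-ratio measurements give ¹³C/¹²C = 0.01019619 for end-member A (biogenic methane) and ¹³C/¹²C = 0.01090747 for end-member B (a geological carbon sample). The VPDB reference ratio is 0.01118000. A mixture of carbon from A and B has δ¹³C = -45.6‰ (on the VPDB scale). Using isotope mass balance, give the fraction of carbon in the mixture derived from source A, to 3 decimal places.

0.334

δ_A = (0.01019619/0.01118000 − 1)×1000 = (0.912003 − 1)×1000 = -87.997‰
δ_B = (0.01090747/0.01118000 − 1)×1000 = (0.975623 − 1)×1000 = -24.377‰
f_A = (δ_mix − δ_B)/(δ_A − δ_B) = (-45.6 − (-24.377))/(-87.997 − (-24.377))
f_A = -21.223 / -63.621 = 0.3336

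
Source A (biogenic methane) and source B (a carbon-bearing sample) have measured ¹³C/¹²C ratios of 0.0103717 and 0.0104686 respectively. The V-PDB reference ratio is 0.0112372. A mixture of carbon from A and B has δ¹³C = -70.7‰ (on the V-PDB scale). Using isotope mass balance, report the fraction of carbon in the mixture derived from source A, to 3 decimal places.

δ_A = (0.0103717/0.0112372 − 1)×1000 = (0.922979 − 1)×1000 = -77.021‰
δ_B = (0.0104686/0.0112372 − 1)×1000 = (0.931602 − 1)×1000 = -68.398‰
f_A = (δ_mix − δ_B)/(δ_A − δ_B) = (-70.7 − (-68.398))/(-77.021 − (-68.398))
f_A = -2.302 / -8.623 = 0.2670

0.267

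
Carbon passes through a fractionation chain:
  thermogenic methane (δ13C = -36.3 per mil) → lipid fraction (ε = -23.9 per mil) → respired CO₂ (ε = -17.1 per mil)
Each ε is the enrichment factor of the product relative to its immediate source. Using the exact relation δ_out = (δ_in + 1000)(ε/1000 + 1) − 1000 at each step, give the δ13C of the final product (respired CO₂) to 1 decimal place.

-75.4 per mil

step 1: δ = (-36.30 + 1000)·(-23.9/1000 + 1) − 1000 = -59.33 per mil
step 2: δ = (-59.33 + 1000)·(-17.1/1000 + 1) − 1000 = -75.42 per mil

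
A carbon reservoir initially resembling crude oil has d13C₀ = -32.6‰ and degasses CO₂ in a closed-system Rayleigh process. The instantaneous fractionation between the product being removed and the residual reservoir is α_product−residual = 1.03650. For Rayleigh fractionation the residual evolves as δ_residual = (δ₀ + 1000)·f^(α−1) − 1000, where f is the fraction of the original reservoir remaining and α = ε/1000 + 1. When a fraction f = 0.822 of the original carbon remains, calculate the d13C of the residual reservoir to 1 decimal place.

Rayleigh residual: δ_res = (δ₀ + 1000)·f^(α−1) − 1000
α − 1 = 0.03650
f^(α−1) = 0.822^(0.03650) = 0.992871
δ_res = (-32.6 + 1000) × 0.992871 − 1000 = 960.503 − 1000 = -39.50‰

-39.5‰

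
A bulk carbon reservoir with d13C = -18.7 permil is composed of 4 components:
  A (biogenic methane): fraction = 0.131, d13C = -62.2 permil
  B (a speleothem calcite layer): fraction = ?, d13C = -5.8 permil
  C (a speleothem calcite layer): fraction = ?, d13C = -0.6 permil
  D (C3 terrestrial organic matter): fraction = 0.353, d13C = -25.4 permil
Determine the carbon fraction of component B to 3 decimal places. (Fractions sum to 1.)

0.245

Let f_B and f_C be the unknown fractions; fractions sum to 1 so f_B + f_C = 0.516.
Mass balance: Σ fᵢ·δᵢ = δ_bulk ⇒ f_B·(-5.8) + f_C·(-0.6) = -18.7 − (-17.114) = -1.586
Substitute f_C = 0.516 − f_B:
f_B·(-5.8 − -0.6) = -1.586 − 0.516×(-0.6) = -1.276
f_B = -1.276 / -5.2 = 0.2454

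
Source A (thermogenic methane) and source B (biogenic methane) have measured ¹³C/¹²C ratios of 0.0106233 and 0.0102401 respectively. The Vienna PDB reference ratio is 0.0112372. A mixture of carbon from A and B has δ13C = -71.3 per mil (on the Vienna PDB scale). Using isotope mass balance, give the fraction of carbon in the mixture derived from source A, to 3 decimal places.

δ_A = (0.0106233/0.0112372 − 1)×1000 = (0.945369 − 1)×1000 = -54.631 per mil
δ_B = (0.0102401/0.0112372 − 1)×1000 = (0.911268 − 1)×1000 = -88.732 per mil
f_A = (δ_mix − δ_B)/(δ_A − δ_B) = (-71.3 − (-88.732))/(-54.631 − (-88.732))
f_A = 17.432 / 34.101 = 0.5112

0.511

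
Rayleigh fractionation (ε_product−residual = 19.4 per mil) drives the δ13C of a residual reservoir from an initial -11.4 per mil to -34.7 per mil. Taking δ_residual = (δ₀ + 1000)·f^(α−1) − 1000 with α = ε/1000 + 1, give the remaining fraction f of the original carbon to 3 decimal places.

α − 1 = ε/1000 = 0.0194
(δ_res + 1000)/(δ₀ + 1000) = (-34.7 + 1000)/(-11.4 + 1000) = 965.3/988.6 = 0.976431
f = 0.976431^(1/0.0194) = exp(ln(0.976431)/0.0194) = exp(-0.02385/0.0194)
f = exp(-1.2294) = 0.2925

0.292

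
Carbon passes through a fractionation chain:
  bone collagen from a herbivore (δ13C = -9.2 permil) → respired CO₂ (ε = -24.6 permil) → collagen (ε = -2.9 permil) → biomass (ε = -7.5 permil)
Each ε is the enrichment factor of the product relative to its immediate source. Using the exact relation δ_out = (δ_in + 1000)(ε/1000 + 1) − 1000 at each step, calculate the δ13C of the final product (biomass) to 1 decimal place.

step 1: δ = (-9.20 + 1000)·(-24.6/1000 + 1) − 1000 = -33.57 permil
step 2: δ = (-33.57 + 1000)·(-2.9/1000 + 1) − 1000 = -36.38 permil
step 3: δ = (-36.38 + 1000)·(-7.5/1000 + 1) − 1000 = -43.60 permil

-43.6 permil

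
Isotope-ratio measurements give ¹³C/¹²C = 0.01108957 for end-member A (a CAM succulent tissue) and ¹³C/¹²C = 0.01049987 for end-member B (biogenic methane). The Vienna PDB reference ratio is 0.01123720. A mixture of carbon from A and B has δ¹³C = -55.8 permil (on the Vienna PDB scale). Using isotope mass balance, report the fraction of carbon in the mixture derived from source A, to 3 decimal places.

δ_A = (0.01108957/0.01123720 − 1)×1000 = (0.986862 − 1)×1000 = -13.138 permil
δ_B = (0.01049987/0.01123720 − 1)×1000 = (0.934385 − 1)×1000 = -65.615 permil
f_A = (δ_mix − δ_B)/(δ_A − δ_B) = (-55.8 − (-65.615))/(-13.138 − (-65.615))
f_A = 9.815 / 52.477 = 0.1870

0.187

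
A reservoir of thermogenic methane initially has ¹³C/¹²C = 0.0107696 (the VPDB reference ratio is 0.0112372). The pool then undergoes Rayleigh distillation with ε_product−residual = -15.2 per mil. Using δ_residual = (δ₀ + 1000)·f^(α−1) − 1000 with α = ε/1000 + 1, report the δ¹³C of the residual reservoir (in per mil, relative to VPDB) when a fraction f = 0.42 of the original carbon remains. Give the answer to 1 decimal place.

-28.9 per mil

δ₀ = (0.0107696/0.0112372 − 1)×1000 = (0.958388 − 1)×1000 = -41.612 per mil
α − 1 = ε/1000 = -0.0152
f^(α−1) = 0.42^(-0.0152) = 1.013273
δ_res = (-41.612 + 1000) × 1.013273 − 1000 = 971.109 − 1000 = -28.89 per mil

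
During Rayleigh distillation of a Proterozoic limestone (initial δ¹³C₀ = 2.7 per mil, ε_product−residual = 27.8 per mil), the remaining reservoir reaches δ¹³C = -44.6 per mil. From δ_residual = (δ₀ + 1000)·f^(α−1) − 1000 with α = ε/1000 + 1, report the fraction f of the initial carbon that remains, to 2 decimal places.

α − 1 = ε/1000 = 0.0278
(δ_res + 1000)/(δ₀ + 1000) = (-44.6 + 1000)/(2.7 + 1000) = 955.4/1002.7 = 0.952827
f = 0.952827^(1/0.0278) = exp(ln(0.952827)/0.0278) = exp(-0.04832/0.0278)
f = exp(-1.7382) = 0.1758

0.18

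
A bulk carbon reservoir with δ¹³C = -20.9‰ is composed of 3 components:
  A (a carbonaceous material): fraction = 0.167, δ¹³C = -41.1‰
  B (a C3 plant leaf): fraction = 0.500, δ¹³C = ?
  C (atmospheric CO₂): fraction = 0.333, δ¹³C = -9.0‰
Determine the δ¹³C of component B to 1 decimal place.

Isotope mass balance: δ_bulk = Σ fᵢ·δᵢ.
-20.9 = 0.167×(-41.1) + 0.500×δ_B + 0.333×(-9.0)
0.500·δ_B = -20.9 − (-9.861) = -11.039
δ_B = -11.039 / 0.500 = -22.08‰

-22.1‰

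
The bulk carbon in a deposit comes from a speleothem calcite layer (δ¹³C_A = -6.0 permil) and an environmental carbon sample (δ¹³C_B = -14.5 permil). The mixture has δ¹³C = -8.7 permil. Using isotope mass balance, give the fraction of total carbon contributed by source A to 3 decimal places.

0.682

δ_mix = f_A·δ_A + (1 − f_A)·δ_B  ⇒  f_A = (δ_mix − δ_B)/(δ_A − δ_B)
f_A = (-8.7 − (-14.5)) / (-6.0 − (-14.5))
f_A = 5.8 / 8.5 = 0.6824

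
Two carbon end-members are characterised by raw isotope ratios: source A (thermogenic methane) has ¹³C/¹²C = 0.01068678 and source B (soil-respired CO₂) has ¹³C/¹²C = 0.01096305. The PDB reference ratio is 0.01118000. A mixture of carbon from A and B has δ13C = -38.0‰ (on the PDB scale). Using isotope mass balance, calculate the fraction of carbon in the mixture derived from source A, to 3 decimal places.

δ_A = (0.01068678/0.01118000 − 1)×1000 = (0.955884 − 1)×1000 = -44.116‰
δ_B = (0.01096305/0.01118000 − 1)×1000 = (0.980595 − 1)×1000 = -19.405‰
f_A = (δ_mix − δ_B)/(δ_A − δ_B) = (-38.0 − (-19.405))/(-44.116 − (-19.405))
f_A = -18.595 / -24.711 = 0.7525

0.752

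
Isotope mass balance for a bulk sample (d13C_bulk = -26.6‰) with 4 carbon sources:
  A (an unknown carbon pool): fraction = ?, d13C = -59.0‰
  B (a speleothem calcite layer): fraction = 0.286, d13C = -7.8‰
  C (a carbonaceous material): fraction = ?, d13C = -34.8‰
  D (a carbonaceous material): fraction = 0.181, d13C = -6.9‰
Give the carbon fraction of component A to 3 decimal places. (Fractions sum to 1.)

Let f_A and f_C be the unknown fractions; fractions sum to 1 so f_A + f_C = 0.533.
Mass balance: Σ fᵢ·δᵢ = δ_bulk ⇒ f_A·(-59.0) + f_C·(-34.8) = -26.6 − (-3.480) = -23.120
Substitute f_C = 0.533 − f_A:
f_A·(-59.0 − -34.8) = -23.120 − 0.533×(-34.8) = -4.572
f_A = -4.572 / -24.2 = 0.1889

0.189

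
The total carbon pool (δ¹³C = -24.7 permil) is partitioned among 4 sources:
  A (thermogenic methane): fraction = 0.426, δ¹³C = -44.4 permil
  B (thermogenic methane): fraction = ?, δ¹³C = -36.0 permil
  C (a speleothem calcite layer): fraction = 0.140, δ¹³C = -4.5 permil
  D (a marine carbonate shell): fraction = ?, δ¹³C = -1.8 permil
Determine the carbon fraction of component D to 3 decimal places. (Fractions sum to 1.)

Let f_D and f_B be the unknown fractions; fractions sum to 1 so f_D + f_B = 0.434.
Mass balance: Σ fᵢ·δᵢ = δ_bulk ⇒ f_D·(-1.8) + f_B·(-36.0) = -24.7 − (-19.544) = -5.156
Substitute f_B = 0.434 − f_D:
f_D·(-1.8 − -36.0) = -5.156 − 0.434×(-36.0) = 10.468
f_D = 10.468 / 34.2 = 0.3061

0.306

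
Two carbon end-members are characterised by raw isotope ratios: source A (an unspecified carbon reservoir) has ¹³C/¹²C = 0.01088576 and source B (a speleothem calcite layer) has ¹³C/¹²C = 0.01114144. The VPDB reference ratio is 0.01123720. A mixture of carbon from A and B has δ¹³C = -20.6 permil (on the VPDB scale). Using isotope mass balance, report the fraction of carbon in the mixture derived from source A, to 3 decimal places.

0.531

δ_A = (0.01088576/0.01123720 − 1)×1000 = (0.968725 − 1)×1000 = -31.275 permil
δ_B = (0.01114144/0.01123720 − 1)×1000 = (0.991478 − 1)×1000 = -8.522 permil
f_A = (δ_mix − δ_B)/(δ_A − δ_B) = (-20.6 − (-8.522))/(-31.275 − (-8.522))
f_A = -12.078 / -22.753 = 0.5308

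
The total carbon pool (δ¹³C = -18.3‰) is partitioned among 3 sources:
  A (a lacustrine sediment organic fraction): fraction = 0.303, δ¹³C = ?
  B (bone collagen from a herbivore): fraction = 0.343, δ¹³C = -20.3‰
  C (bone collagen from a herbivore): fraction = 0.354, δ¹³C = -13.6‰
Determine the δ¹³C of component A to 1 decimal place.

-21.5‰

Isotope mass balance: δ_bulk = Σ fᵢ·δᵢ.
-18.3 = 0.303×δ_A + 0.343×(-20.3) + 0.354×(-13.6)
0.303·δ_A = -18.3 − (-11.777) = -6.523
δ_A = -6.523 / 0.303 = -21.53‰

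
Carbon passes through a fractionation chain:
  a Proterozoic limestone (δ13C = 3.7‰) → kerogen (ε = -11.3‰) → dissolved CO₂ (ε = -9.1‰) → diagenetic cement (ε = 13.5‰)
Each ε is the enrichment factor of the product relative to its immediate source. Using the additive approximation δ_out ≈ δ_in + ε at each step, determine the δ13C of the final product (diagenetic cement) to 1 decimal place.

-3.2‰

step 1: δ ≈ 3.7 + (-11.3) = -7.6‰
step 2: δ ≈ -7.6 + (-9.1) = -16.7‰
step 3: δ ≈ -16.7 + (13.5) = -3.2‰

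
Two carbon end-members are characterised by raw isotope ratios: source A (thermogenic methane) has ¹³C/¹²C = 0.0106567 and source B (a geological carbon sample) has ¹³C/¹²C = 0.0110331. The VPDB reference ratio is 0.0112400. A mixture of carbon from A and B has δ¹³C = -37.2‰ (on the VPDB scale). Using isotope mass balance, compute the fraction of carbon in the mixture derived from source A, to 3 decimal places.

0.561

δ_A = (0.0106567/0.0112400 − 1)×1000 = (0.948105 − 1)×1000 = -51.895‰
δ_B = (0.0110331/0.0112400 − 1)×1000 = (0.981593 − 1)×1000 = -18.407‰
f_A = (δ_mix − δ_B)/(δ_A − δ_B) = (-37.2 − (-18.407))/(-51.895 − (-18.407))
f_A = -18.793 / -33.488 = 0.5612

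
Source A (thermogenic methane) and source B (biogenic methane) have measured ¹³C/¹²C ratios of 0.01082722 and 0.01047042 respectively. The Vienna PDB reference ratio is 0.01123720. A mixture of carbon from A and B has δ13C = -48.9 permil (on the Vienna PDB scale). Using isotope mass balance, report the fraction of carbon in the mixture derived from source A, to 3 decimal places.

δ_A = (0.01082722/0.01123720 − 1)×1000 = (0.963516 − 1)×1000 = -36.484 permil
δ_B = (0.01047042/0.01123720 − 1)×1000 = (0.931764 − 1)×1000 = -68.236 permil
f_A = (δ_mix − δ_B)/(δ_A − δ_B) = (-48.9 − (-68.236))/(-36.484 − (-68.236))
f_A = 19.336 / 31.752 = 0.6090

0.609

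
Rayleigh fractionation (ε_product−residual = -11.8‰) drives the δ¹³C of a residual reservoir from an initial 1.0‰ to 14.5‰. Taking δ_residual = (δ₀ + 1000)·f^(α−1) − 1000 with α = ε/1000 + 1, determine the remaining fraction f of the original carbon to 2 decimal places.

α − 1 = ε/1000 = -0.0118
(δ_res + 1000)/(δ₀ + 1000) = (14.5 + 1000)/(1.0 + 1000) = 1014.5/1001.0 = 1.013487
f = 1.013487^(1/-0.0118) = exp(ln(1.013487)/-0.0118) = exp(0.01340/-0.0118)
f = exp(-1.1353) = 0.3213

0.32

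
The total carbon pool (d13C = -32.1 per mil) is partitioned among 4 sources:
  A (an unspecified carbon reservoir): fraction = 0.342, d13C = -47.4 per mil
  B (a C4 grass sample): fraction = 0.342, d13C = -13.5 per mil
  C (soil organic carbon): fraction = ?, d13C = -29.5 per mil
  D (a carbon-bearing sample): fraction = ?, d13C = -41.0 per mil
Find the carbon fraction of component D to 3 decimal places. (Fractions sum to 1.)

Let f_D and f_C be the unknown fractions; fractions sum to 1 so f_D + f_C = 0.316.
Mass balance: Σ fᵢ·δᵢ = δ_bulk ⇒ f_D·(-41.0) + f_C·(-29.5) = -32.1 − (-20.828) = -11.272
Substitute f_C = 0.316 − f_D:
f_D·(-41.0 − -29.5) = -11.272 − 0.316×(-29.5) = -1.950
f_D = -1.950 / -11.5 = 0.1696

0.170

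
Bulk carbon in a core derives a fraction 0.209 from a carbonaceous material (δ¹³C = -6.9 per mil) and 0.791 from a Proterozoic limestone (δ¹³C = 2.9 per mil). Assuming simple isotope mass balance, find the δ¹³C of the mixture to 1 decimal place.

0.9 per mil

δ_mix = f_A·δ_A + f_B·δ_B
δ_mix = 0.209 × (-6.9) + 0.791 × (2.9)
δ_mix = -1.44 + 2.29 = 0.85 per mil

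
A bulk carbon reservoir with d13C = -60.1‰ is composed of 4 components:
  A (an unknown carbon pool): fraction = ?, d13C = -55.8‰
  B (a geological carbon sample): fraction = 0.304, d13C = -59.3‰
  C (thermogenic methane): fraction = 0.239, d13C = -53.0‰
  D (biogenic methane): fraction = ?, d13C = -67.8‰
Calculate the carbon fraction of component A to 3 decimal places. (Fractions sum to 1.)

0.132

Let f_A and f_D be the unknown fractions; fractions sum to 1 so f_A + f_D = 0.457.
Mass balance: Σ fᵢ·δᵢ = δ_bulk ⇒ f_A·(-55.8) + f_D·(-67.8) = -60.1 − (-30.694) = -29.406
Substitute f_D = 0.457 − f_A:
f_A·(-55.8 − -67.8) = -29.406 − 0.457×(-67.8) = 1.579
f_A = 1.579 / 12.0 = 0.1316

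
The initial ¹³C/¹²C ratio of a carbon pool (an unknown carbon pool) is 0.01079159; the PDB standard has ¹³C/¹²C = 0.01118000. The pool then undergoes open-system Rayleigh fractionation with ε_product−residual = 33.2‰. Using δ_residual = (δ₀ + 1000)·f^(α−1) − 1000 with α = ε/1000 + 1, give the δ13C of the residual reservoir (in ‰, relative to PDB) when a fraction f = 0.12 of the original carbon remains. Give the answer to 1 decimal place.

δ₀ = (0.01079159/0.01118000 − 1)×1000 = (0.965258 − 1)×1000 = -34.742‰
α − 1 = ε/1000 = 0.0332
f^(α−1) = 0.12^(0.0332) = 0.932028
δ_res = (-34.742 + 1000) × 0.932028 − 1000 = 899.648 − 1000 = -100.35‰

-100.4‰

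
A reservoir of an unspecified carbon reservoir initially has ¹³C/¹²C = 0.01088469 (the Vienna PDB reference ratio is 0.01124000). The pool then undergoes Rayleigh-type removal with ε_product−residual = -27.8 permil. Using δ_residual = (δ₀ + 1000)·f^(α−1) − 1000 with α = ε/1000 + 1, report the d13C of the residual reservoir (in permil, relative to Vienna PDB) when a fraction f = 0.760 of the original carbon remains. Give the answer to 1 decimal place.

δ₀ = (0.01088469/0.01124000 − 1)×1000 = (0.968389 − 1)×1000 = -31.611 permil
α − 1 = ε/1000 = -0.0278
f^(α−1) = 0.760^(-0.0278) = 1.007659
δ_res = (-31.611 + 1000) × 1.007659 − 1000 = 975.805 − 1000 = -24.19 permil

-24.2 permil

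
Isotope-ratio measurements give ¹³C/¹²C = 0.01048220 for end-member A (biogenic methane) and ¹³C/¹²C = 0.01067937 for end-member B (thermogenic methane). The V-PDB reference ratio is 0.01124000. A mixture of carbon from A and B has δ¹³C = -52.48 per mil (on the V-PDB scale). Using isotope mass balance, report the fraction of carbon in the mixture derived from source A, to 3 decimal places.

δ_A = (0.01048220/0.01124000 − 1)×1000 = (0.932580 − 1)×1000 = -67.420 per mil
δ_B = (0.01067937/0.01124000 − 1)×1000 = (0.950122 − 1)×1000 = -49.878 per mil
f_A = (δ_mix − δ_B)/(δ_A − δ_B) = (-52.48 − (-49.878))/(-67.420 − (-49.878))
f_A = -2.602 / -17.542 = 0.1483

0.148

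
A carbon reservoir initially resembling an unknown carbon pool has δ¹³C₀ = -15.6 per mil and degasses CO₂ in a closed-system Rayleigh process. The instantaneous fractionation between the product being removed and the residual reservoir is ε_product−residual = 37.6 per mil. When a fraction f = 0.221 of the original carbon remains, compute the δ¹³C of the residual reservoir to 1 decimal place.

-69.9 per mil

Rayleigh residual: δ_res = (δ₀ + 1000)·f^(α−1) − 1000
α = ε/1000 + 1 = 1.03760, so α − 1 = 0.03760
f^(α−1) = 0.221^(0.03760) = 0.944820
δ_res = (-15.6 + 1000) × 0.944820 − 1000 = 930.081 − 1000 = -69.92 per mil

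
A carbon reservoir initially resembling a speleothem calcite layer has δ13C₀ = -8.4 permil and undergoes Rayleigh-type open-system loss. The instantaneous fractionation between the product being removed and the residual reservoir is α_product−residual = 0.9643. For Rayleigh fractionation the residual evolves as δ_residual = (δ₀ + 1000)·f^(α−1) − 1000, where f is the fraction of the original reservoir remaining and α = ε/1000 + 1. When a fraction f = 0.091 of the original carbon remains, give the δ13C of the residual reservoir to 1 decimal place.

Rayleigh residual: δ_res = (δ₀ + 1000)·f^(α−1) − 1000
α − 1 = -0.03570
f^(α−1) = 0.091^(-0.03570) = 1.089337
δ_res = (-8.4 + 1000) × 1.089337 − 1000 = 1080.186 − 1000 = 80.19 permil

80.2 permil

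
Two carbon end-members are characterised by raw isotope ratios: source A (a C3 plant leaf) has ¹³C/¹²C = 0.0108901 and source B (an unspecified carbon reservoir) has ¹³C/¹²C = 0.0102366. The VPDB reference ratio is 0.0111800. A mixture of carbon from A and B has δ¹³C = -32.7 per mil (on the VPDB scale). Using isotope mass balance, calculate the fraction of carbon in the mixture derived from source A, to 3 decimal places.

0.884

δ_A = (0.0108901/0.0111800 − 1)×1000 = (0.974070 − 1)×1000 = -25.930 per mil
δ_B = (0.0102366/0.0111800 − 1)×1000 = (0.915617 − 1)×1000 = -84.383 per mil
f_A = (δ_mix − δ_B)/(δ_A − δ_B) = (-32.7 − (-84.383))/(-25.930 − (-84.383))
f_A = 51.683 / 58.453 = 0.8842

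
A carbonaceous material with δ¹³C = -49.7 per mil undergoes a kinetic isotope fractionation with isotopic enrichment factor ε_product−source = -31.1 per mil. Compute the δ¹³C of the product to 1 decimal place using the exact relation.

Exactly, δ_product = (δ_source + 1000)·(ε/1000 + 1) − 1000.
δ_product = (-49.7 + 1000) × (-31.1/1000 + 1) − 1000
δ_product = -79.25 per mil

-79.3 per mil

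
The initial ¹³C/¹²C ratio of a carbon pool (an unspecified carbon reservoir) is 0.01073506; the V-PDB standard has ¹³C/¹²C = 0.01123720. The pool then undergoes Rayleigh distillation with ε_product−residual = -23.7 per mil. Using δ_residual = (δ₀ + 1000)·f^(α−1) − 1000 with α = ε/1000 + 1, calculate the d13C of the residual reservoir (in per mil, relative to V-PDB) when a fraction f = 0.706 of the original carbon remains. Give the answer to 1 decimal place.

δ₀ = (0.01073506/0.01123720 − 1)×1000 = (0.955314 − 1)×1000 = -44.686 per mil
α − 1 = ε/1000 = -0.0237
f^(α−1) = 0.706^(-0.0237) = 1.008285
δ_res = (-44.686 + 1000) × 1.008285 − 1000 = 963.229 − 1000 = -36.77 per mil

-36.8 per mil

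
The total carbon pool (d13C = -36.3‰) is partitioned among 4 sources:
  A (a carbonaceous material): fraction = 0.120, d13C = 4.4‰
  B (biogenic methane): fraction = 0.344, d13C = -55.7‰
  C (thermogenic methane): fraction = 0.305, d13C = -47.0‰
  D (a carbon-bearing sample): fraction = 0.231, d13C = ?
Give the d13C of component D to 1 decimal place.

Isotope mass balance: δ_bulk = Σ fᵢ·δᵢ.
-36.3 = 0.120×(4.4) + 0.344×(-55.7) + 0.305×(-47.0) + 0.231×δ_D
0.231·δ_D = -36.3 − (-32.968) = -3.332
δ_D = -3.332 / 0.231 = -14.43‰

-14.4‰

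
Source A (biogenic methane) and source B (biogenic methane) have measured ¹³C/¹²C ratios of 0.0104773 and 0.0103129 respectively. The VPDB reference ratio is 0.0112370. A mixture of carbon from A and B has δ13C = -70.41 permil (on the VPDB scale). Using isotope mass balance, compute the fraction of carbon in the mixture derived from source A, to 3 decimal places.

0.808

δ_A = (0.0104773/0.0112370 − 1)×1000 = (0.932393 − 1)×1000 = -67.607 permil
δ_B = (0.0103129/0.0112370 − 1)×1000 = (0.917763 − 1)×1000 = -82.237 permil
f_A = (δ_mix − δ_B)/(δ_A − δ_B) = (-70.41 − (-82.237))/(-67.607 − (-82.237))
f_A = 11.827 / 14.630 = 0.8084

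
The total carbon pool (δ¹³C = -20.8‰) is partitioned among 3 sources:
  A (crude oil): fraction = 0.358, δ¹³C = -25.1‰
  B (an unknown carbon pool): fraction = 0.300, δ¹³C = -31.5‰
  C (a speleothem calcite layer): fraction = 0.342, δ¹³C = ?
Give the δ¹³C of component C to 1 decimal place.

-6.9‰

Isotope mass balance: δ_bulk = Σ fᵢ·δᵢ.
-20.8 = 0.358×(-25.1) + 0.300×(-31.5) + 0.342×δ_C
0.342·δ_C = -20.8 − (-18.436) = -2.364
δ_C = -2.364 / 0.342 = -6.91‰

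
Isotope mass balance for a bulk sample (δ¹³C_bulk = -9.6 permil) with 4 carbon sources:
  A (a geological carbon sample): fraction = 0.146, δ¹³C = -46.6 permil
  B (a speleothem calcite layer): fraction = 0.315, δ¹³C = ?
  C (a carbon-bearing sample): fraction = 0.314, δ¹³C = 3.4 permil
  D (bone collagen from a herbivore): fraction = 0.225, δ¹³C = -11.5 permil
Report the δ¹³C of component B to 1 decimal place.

Isotope mass balance: δ_bulk = Σ fᵢ·δᵢ.
-9.6 = 0.146×(-46.6) + 0.315×δ_B + 0.314×(3.4) + 0.225×(-11.5)
0.315·δ_B = -9.6 − (-8.323) = -1.277
δ_B = -1.277 / 0.315 = -4.05 permil

-4.1 permil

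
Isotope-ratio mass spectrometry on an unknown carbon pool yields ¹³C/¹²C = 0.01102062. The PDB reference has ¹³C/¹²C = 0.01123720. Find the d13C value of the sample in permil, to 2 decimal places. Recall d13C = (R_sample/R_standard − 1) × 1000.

-19.27 permil

d13C = (R_sample / R_standard − 1) × 1000
R_sample / R_standard = 0.01102062 / 0.01123720 = 0.980727
d13C = (0.980727 − 1) × 1000 = -19.273 permil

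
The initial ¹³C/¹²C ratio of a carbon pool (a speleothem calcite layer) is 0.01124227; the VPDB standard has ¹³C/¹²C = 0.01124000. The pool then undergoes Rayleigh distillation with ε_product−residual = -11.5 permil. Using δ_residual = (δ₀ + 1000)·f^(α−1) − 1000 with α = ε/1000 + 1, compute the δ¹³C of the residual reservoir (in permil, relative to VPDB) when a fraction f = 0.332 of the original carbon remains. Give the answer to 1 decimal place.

13.0 permil

δ₀ = (0.01124227/0.01124000 − 1)×1000 = (1.000202 − 1)×1000 = 0.202 permil
α − 1 = ε/1000 = -0.0115
f^(α−1) = 0.332^(-0.0115) = 1.012761
δ_res = (0.202 + 1000) × 1.012761 − 1000 = 1012.965 − 1000 = 12.97 permil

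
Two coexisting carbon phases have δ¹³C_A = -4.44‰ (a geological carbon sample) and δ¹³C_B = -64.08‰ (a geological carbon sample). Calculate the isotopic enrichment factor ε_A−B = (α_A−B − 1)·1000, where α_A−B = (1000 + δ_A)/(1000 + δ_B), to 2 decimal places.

α_A−B = (1000 + -4.44) / (1000 + -64.08) = 995.56 / 935.92 = 1.063723
ε_A−B = (1.063723 − 1) × 1000 = 63.723‰
(The approximation ε ≈ δ_A − δ_B would give 59.64‰.)

63.72‰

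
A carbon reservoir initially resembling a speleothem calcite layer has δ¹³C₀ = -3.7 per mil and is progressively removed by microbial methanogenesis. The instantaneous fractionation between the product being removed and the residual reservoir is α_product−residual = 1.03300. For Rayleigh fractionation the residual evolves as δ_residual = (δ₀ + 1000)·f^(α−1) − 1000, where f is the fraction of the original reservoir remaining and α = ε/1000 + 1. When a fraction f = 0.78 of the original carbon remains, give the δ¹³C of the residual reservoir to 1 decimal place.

-11.8 per mil

Rayleigh residual: δ_res = (δ₀ + 1000)·f^(α−1) − 1000
α − 1 = 0.03300
f^(α−1) = 0.78^(0.03300) = 0.991834
δ_res = (-3.7 + 1000) × 0.991834 − 1000 = 988.165 − 1000 = -11.84 per mil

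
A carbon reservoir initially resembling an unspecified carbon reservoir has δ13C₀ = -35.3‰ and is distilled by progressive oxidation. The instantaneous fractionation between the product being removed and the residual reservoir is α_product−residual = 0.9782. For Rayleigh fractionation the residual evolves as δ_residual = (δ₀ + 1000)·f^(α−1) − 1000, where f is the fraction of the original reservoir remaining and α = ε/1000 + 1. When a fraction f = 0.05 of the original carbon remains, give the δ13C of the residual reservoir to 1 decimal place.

Rayleigh residual: δ_res = (δ₀ + 1000)·f^(α−1) − 1000
α − 1 = -0.02180
f^(α−1) = 0.05^(-0.02180) = 1.067487
δ_res = (-35.3 + 1000) × 1.067487 − 1000 = 1029.804 − 1000 = 29.80‰

29.8‰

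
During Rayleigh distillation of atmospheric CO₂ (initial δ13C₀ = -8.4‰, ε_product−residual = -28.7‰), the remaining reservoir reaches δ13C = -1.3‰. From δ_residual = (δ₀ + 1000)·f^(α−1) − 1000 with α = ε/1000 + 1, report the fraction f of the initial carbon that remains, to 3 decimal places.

α − 1 = ε/1000 = -0.0287
(δ_res + 1000)/(δ₀ + 1000) = (-1.3 + 1000)/(-8.4 + 1000) = 998.7/991.6 = 1.007160
f = 1.007160^(1/-0.0287) = exp(ln(1.007160)/-0.0287) = exp(0.00713/-0.0287)
f = exp(-0.2486) = 0.7799

0.780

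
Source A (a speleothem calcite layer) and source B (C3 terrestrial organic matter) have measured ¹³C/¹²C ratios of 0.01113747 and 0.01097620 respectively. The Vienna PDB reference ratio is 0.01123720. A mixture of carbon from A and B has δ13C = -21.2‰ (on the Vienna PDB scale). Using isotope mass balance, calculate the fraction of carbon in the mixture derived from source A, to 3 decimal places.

0.141

δ_A = (0.01113747/0.01123720 − 1)×1000 = (0.991125 − 1)×1000 = -8.875‰
δ_B = (0.01097620/0.01123720 − 1)×1000 = (0.976774 − 1)×1000 = -23.226‰
f_A = (δ_mix − δ_B)/(δ_A − δ_B) = (-21.2 − (-23.226))/(-8.875 − (-23.226))
f_A = 2.026 / 14.351 = 0.1412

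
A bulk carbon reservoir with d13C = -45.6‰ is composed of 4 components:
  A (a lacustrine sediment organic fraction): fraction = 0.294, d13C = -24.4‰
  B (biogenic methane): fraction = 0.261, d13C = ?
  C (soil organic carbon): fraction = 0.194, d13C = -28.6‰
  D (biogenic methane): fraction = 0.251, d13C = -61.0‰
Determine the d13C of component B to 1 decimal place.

Isotope mass balance: δ_bulk = Σ fᵢ·δᵢ.
-45.6 = 0.294×(-24.4) + 0.261×δ_B + 0.194×(-28.6) + 0.251×(-61.0)
0.261·δ_B = -45.6 − (-28.033) = -17.567
δ_B = -17.567 / 0.261 = -67.31‰

-67.3‰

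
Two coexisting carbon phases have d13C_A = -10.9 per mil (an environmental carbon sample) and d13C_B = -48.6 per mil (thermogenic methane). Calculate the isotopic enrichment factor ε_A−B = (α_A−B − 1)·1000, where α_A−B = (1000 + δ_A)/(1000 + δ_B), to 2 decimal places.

α_A−B = (1000 + -10.9) / (1000 + -48.6) = 989.1 / 951.4 = 1.039626
ε_A−B = (1.039626 − 1) × 1000 = 39.626 per mil
(The approximation ε ≈ δ_A − δ_B would give 37.7 per mil.)

39.63 per mil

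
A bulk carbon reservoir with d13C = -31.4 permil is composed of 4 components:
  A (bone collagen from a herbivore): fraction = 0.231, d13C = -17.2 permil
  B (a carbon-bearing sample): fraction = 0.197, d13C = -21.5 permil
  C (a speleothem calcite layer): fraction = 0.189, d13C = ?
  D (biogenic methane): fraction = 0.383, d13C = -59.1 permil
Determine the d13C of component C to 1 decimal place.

Isotope mass balance: δ_bulk = Σ fᵢ·δᵢ.
-31.4 = 0.231×(-17.2) + 0.197×(-21.5) + 0.189×δ_C + 0.383×(-59.1)
0.189·δ_C = -31.4 − (-30.844) = -0.556
δ_C = -0.556 / 0.189 = -2.94 permil

-2.9 permil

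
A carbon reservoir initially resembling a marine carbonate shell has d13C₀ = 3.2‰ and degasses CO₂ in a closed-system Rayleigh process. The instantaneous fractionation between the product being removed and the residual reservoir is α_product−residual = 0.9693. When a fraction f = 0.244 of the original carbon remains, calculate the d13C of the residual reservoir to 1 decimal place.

Rayleigh residual: δ_res = (δ₀ + 1000)·f^(α−1) − 1000
α − 1 = -0.03070
f^(α−1) = 0.244^(-0.03070) = 1.044256
δ_res = (3.2 + 1000) × 1.044256 − 1000 = 1047.598 − 1000 = 47.60‰

47.6‰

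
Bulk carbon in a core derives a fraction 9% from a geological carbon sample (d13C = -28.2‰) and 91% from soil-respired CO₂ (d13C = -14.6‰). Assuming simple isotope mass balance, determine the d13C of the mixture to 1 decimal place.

-15.8‰

δ_mix = f_A·δ_A + f_B·δ_B
δ_mix = 0.09 × (-28.2) + 0.91 × (-14.6)
δ_mix = -2.54 + -13.29 = -15.82‰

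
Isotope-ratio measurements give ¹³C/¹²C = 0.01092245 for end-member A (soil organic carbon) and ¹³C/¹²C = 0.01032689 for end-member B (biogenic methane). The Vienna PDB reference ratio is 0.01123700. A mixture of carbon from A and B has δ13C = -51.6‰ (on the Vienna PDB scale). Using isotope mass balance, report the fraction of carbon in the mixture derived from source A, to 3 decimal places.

δ_A = (0.01092245/0.01123700 − 1)×1000 = (0.972008 − 1)×1000 = -27.992‰
δ_B = (0.01032689/0.01123700 − 1)×1000 = (0.919008 − 1)×1000 = -80.992‰
f_A = (δ_mix − δ_B)/(δ_A − δ_B) = (-51.6 − (-80.992))/(-27.992 − (-80.992))
f_A = 29.392 / 53.000 = 0.5546

0.555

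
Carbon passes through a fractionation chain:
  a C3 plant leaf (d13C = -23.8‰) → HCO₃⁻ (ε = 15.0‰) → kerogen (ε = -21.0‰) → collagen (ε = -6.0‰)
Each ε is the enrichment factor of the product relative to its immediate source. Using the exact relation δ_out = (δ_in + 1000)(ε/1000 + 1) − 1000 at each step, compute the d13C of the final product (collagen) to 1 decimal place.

-35.8‰

step 1: δ = (-23.80 + 1000)·(15.0/1000 + 1) − 1000 = -9.16‰
step 2: δ = (-9.16 + 1000)·(-21.0/1000 + 1) − 1000 = -29.96‰
step 3: δ = (-29.96 + 1000)·(-6.0/1000 + 1) − 1000 = -35.78‰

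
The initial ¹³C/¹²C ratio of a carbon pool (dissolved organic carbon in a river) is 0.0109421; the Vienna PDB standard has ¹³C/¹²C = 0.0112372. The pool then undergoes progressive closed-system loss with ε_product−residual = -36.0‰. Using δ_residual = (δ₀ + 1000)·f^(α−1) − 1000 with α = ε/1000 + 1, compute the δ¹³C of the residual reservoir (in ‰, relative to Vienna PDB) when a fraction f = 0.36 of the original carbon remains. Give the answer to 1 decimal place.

10.2‰

δ₀ = (0.0109421/0.0112372 − 1)×1000 = (0.973739 − 1)×1000 = -26.261‰
α − 1 = ε/1000 = -0.0360
f^(α−1) = 0.36^(-0.0360) = 1.037464
δ_res = (-26.261 + 1000) × 1.037464 − 1000 = 1010.219 − 1000 = 10.22‰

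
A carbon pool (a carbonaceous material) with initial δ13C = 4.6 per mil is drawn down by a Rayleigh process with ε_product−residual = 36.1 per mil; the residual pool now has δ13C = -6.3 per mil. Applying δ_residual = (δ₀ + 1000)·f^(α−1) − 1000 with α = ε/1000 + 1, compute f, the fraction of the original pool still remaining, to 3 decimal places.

0.739

α − 1 = ε/1000 = 0.0361
(δ_res + 1000)/(δ₀ + 1000) = (-6.3 + 1000)/(4.6 + 1000) = 993.7/1004.6 = 0.989150
f = 0.989150^(1/0.0361) = exp(ln(0.989150)/0.0361) = exp(-0.01091/0.0361)
f = exp(-0.3022) = 0.7392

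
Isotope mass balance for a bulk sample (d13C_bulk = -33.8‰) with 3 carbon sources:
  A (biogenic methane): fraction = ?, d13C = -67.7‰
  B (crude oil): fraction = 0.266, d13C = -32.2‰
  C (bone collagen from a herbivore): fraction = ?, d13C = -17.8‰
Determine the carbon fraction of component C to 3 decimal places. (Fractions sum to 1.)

0.490

Let f_C and f_A be the unknown fractions; fractions sum to 1 so f_C + f_A = 0.734.
Mass balance: Σ fᵢ·δᵢ = δ_bulk ⇒ f_C·(-17.8) + f_A·(-67.7) = -33.8 − (-8.565) = -25.235
Substitute f_A = 0.734 − f_C:
f_C·(-17.8 − -67.7) = -25.235 − 0.734×(-67.7) = 24.457
f_C = 24.457 / 49.9 = 0.4901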